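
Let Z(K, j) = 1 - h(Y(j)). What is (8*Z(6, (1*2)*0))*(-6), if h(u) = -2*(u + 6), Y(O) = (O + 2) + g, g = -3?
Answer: -528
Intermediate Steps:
Y(O) = -1 + O (Y(O) = (O + 2) - 3 = (2 + O) - 3 = -1 + O)
h(u) = -12 - 2*u (h(u) = -2*(6 + u) = -12 - 2*u)
Z(K, j) = 11 + 2*j (Z(K, j) = 1 - (-12 - 2*(-1 + j)) = 1 - (-12 + (2 - 2*j)) = 1 - (-10 - 2*j) = 1 + (10 + 2*j) = 11 + 2*j)
(8*Z(6, (1*2)*0))*(-6) = (8*(11 + 2*((1*2)*0)))*(-6) = (8*(11 + 2*(2*0)))*(-6) = (8*(11 + 2*0))*(-6) = (8*(11 + 0))*(-6) = (8*11)*(-6) = 88*(-6) = -528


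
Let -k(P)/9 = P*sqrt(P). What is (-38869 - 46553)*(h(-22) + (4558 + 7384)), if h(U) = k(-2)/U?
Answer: -1020109524 + 768798*I*sqrt(2)/11 ≈ -1.0201e+9 + 98840.0*I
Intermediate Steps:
k(P) = -9*P**(3/2) (k(P) = -9*P*sqrt(P) = -9*P**(3/2))
h(U) = 18*I*sqrt(2)/U (h(U) = (-(-18)*I*sqrt(2))/U = (18*I*sqrt(2))/U = 18*I*sqrt(2)/U)
(-38869 - 46553)*(h(-22) + (4558 + 7384)) = (-38869 - 46553)*(18*I*sqrt(2)/(-22) + (4558 + 7384)) = -85422*(18*I*sqrt(2)*(-1/22) + 11942) = -85422*(-9*I*sqrt(2)/11 + 11942) = -85422*(11942 - 9*I*sqrt(2)/11) = -1020109524 + 768798*I*sqrt(2)/11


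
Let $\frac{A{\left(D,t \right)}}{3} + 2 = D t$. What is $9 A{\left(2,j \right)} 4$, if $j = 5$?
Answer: $864$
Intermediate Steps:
$A{\left(D,t \right)} = -6 + 3 D t$
$9 A{\left(2,j \right)} 4 = 9 \left(-6 + 3 \cdot 2 \cdot 5\right) 4 = 9 \left(-6 + 30\right) 4 = 9 \cdot 24 \cdot 4 = 216 \cdot 4 = 864$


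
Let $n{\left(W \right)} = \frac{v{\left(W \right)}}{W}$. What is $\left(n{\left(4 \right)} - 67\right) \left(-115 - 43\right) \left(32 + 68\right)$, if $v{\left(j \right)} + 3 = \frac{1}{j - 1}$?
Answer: $\frac{3207400}{3} \approx 1.0691 \cdot 10^{6}$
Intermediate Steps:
$v{\left(j \right)} = -3 + \frac{1}{-1 + j}$ ($v{\left(j \right)} = -3 + \frac{1}{j - 1} = -3 + \frac{1}{-1 + j}$)
$n{\left(W \right)} = \frac{4 - 3 W}{W \left(-1 + W\right)}$ ($n{\left(W \right)} = \frac{\frac{1}{-1 + W} \left(4 - 3 W\right)}{W} = \frac{4 - 3 W}{W \left(-1 + W\right)}$)
$\left(n{\left(4 \right)} - 67\right) \left(-115 - 43\right) \left(32 + 68\right) = \left(\frac{4 - 12}{4 \left(-1 + 4\right)} - 67\right) \left(-115 - 43\right) \left(32 + 68\right) = \left(\frac{4 - 12}{4 \cdot 3} - 67\right) \left(\left(-158\right) 100\right) = \left(\frac{1}{4} \cdot \frac{1}{3} \left(-8\right) - 67\right) \left(-15800\right) = \left(- \frac{2}{3} - 67\right) \left(-15800\right) = \left(- \frac{203}{3}\right) \left(-15800\right) = \frac{3207400}{3}$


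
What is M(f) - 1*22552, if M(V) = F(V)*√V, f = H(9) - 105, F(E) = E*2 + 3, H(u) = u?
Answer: -22552 - 756*I*√6 ≈ -22552.0 - 1851.8*I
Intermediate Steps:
F(E) = 3 + 2*E (F(E) = 2*E + 3 = 3 + 2*E)
f = -96 (f = 9 - 105 = -96)
M(V) = √V*(3 + 2*V) (M(V) = (3 + 2*V)*√V = √V*(3 + 2*V))
M(f) - 1*22552 = √(-96)*(3 + 2*(-96)) - 1*22552 = (4*I*√6)*(3 - 192) - 22552 = (4*I*√6)*(-189) - 22552 = -756*I*√6 - 22552 = -22552 - 756*I*√6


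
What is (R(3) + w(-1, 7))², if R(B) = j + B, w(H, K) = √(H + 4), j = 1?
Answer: (4 + √3)² ≈ 32.856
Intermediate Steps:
w(H, K) = √(4 + H)
R(B) = 1 + B
(R(3) + w(-1, 7))² = ((1 + 3) + √(4 - 1))² = (4 + √3)²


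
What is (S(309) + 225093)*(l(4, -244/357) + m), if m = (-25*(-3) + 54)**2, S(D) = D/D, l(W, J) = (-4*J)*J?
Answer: 477343489847510/127449 ≈ 3.7454e+9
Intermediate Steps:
l(W, J) = -4*J**2
S(D) = 1
m = 16641 (m = (75 + 54)**2 = 129**2 = 16641)
(S(309) + 225093)*(l(4, -244/357) + m) = (1 + 225093)*(-4*(-244/357)**2 + 16641) = 225094*(-4*(-244*1/357)**2 + 16641) = 225094*(-4*(-244/357)**2 + 16641) = 225094*(-4*59536/127449 + 16641) = 225094*(-238144/127449 + 16641) = 225094*(2120640665/127449) = 477343489847510/127449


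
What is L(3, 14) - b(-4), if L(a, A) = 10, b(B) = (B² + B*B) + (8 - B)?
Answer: -34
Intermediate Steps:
b(B) = 8 - B + 2*B² (b(B) = (B² + B²) + (8 - B) = 2*B² + (8 - B) = 8 - B + 2*B²)
L(3, 14) - b(-4) = 10 - (8 - 1*(-4) + 2*(-4)²) = 10 - (8 + 4 + 2*16) = 10 - (8 + 4 + 32) = 10 - 1*44 = 10 - 44 = -34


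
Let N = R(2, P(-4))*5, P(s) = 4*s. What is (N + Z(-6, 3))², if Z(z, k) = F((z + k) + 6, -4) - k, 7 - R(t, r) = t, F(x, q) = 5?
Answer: 729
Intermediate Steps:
R(t, r) = 7 - t
Z(z, k) = 5 - k
N = 25 (N = (7 - 1*2)*5 = (7 - 2)*5 = 5*5 = 25)
(N + Z(-6, 3))² = (25 + (5 - 1*3))² = (25 + (5 - 3))² = (25 + 2)² = 27² = 729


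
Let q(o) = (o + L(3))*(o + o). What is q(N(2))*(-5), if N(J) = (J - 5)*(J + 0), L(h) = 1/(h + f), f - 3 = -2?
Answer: -345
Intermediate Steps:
f = 1 (f = 3 - 2 = 1)
L(h) = 1/(1 + h) (L(h) = 1/(h + 1) = 1/(1 + h))
N(J) = J*(-5 + J) (N(J) = (-5 + J)*J = J*(-5 + J))
q(o) = 2*o*(¼ + o) (q(o) = (o + 1/(1 + 3))*(o + o) = (o + 1/4)*(2*o) = (o + ¼)*(2*o) = (¼ + o)*(2*o) = 2*o*(¼ + o))
q(N(2))*(-5) = ((2*(-5 + 2))*(1 + 4*(2*(-5 + 2)))/2)*(-5) = ((2*(-3))*(1 + 4*(2*(-3)))/2)*(-5) = ((½)*(-6)*(1 + 4*(-6)))*(-5) = ((½)*(-6)*(1 - 24))*(-5) = ((½)*(-6)*(-23))*(-5) = 69*(-5) = -345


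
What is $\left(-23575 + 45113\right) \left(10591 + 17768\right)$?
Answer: $610796142$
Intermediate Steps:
$\left(-23575 + 45113\right) \left(10591 + 17768\right) = 21538 \cdot 28359 = 610796142$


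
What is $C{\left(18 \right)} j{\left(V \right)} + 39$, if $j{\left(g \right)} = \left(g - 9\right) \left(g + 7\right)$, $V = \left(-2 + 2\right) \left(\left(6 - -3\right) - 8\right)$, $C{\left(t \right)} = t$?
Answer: $-1095$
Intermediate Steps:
$V = 0$ ($V = 0 \left(\left(6 + 3\right) - 8\right) = 0 \left(9 - 8\right) = 0 \cdot 1 = 0$)
$j{\left(g \right)} = \left(-9 + g\right) \left(7 + g\right)$
$C{\left(18 \right)} j{\left(V \right)} + 39 = 18 \left(-63 + 0^{2} - 0\right) + 39 = 18 \left(-63 + 0 + 0\right) + 39 = 18 \left(-63\right) + 39 = -1134 + 39 = -1095$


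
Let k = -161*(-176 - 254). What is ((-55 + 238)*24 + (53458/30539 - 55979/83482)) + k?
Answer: 26814123088633/364208114 ≈ 73623.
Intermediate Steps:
k = 69230 (k = -161*(-430) = 69230)
((-55 + 238)*24 + (53458/30539 - 55979/83482)) + k = ((-55 + 238)*24 + (53458/30539 - 55979/83482)) + 69230 = (183*24 + (53458*(1/30539) - 55979*1/83482)) + 69230 = (4392 + (53458/30539 - 7997/11926)) + 69230 = (4392 + 393319725/364208114) + 69230 = 1599995356413/364208114 + 69230 = 26814123088633/364208114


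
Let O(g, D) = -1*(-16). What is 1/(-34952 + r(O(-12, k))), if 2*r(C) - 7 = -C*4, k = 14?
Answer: -2/69961 ≈ -2.8587e-5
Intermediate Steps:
O(g, D) = 16
r(C) = 7/2 - 2*C (r(C) = 7/2 + (-C*4)/2 = 7/2 + (-4*C)/2 = 7/2 - 2*C)
1/(-34952 + r(O(-12, k))) = 1/(-34952 + (7/2 - 2*16)) = 1/(-34952 + (7/2 - 32)) = 1/(-34952 - 57/2) = 1/(-69961/2) = -2/69961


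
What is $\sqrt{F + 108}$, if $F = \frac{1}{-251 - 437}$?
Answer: $\frac{\sqrt{3195029}}{172} \approx 10.392$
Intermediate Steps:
$F = - \frac{1}{688}$ ($F = \frac{1}{-688} = - \frac{1}{688} \approx -0.0014535$)
$\sqrt{F + 108} = \sqrt{- \frac{1}{688} + 108} = \sqrt{\frac{74303}{688}} = \frac{\sqrt{3195029}}{172}$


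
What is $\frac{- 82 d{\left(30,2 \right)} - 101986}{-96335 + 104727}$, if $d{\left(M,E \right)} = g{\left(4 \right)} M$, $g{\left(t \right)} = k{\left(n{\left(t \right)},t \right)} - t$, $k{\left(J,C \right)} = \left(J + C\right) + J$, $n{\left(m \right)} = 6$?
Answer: $- \frac{65753}{4196} \approx -15.67$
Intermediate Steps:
$k{\left(J,C \right)} = C + 2 J$ ($k{\left(J,C \right)} = \left(C + J\right) + J = C + 2 J$)
$g{\left(t \right)} = 12$ ($g{\left(t \right)} = \left(t + 2 \cdot 6\right) - t = \left(t + 12\right) - t = \left(12 + t\right) - t = 12$)
$d{\left(M,E \right)} = 12 M$
$\frac{- 82 d{\left(30,2 \right)} - 101986}{-96335 + 104727} = \frac{- 82 \cdot 12 \cdot 30 - 101986}{-96335 + 104727} = \frac{\left(-82\right) 360 - 101986}{8392} = \left(-29520 - 101986\right) \frac{1}{8392} = \left(-131506\right) \frac{1}{8392} = - \frac{65753}{4196}$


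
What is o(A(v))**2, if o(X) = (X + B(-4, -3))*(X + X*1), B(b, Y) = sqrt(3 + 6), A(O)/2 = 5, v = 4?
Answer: 67600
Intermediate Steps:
A(O) = 10 (A(O) = 2*5 = 10)
B(b, Y) = 3 (B(b, Y) = sqrt(9) = 3)
o(X) = 2*X*(3 + X) (o(X) = (X + 3)*(X + X*1) = (3 + X)*(X + X) = (3 + X)*(2*X) = 2*X*(3 + X))
o(A(v))**2 = (2*10*(3 + 10))**2 = (2*10*13)**2 = 260**2 = 67600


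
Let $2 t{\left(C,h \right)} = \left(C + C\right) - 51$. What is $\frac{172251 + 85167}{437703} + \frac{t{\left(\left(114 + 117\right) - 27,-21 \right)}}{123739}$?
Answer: $\frac{434432325}{736883422} \approx 0.58955$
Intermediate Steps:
$t{\left(C,h \right)} = - \frac{51}{2} + C$ ($t{\left(C,h \right)} = \frac{\left(C + C\right) - 51}{2} = \frac{2 C - 51}{2} = \frac{-51 + 2 C}{2} = - \frac{51}{2} + C$)
$\frac{172251 + 85167}{437703} + \frac{t{\left(\left(114 + 117\right) - 27,-21 \right)}}{123739} = \frac{172251 + 85167}{437703} + \frac{- \frac{51}{2} + \left(\left(114 + 117\right) - 27\right)}{123739} = 257418 \cdot \frac{1}{437703} + \left(- \frac{51}{2} + \left(231 - 27\right)\right) \frac{1}{123739} = \frac{12258}{20843} + \left(- \frac{51}{2} + 204\right) \frac{1}{123739} = \frac{12258}{20843} + \frac{357}{2} \cdot \frac{1}{123739} = \frac{12258}{20843} + \frac{51}{35354} = \frac{434432325}{736883422}$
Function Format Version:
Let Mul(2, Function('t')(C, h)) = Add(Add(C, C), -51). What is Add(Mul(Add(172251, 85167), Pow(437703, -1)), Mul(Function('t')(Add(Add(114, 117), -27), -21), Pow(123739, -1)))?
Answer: Rational(434432325, 736883422) ≈ 0.58955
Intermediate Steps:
Function('t')(C, h) = Add(Rational(-51, 2), C) (Function('t')(C, h) = Mul(Rational(1, 2), Add(Add(C, C), -51)) = Mul(Rational(1, 2), Add(Mul(2, C), -51)) = Mul(Rational(1, 2), Add(-51, Mul(2, C))) = Add(Rational(-51, 2), C))
Add(Mul(Add(172251, 85167), Pow(437703, -1)), Mul(Function('t')(Add(Add(114, 117), -27), -21), Pow(123739, -1))) = Add(Mul(Add(172251, 85167), Pow(437703, -1)), Mul(Add(Rational(-51, 2), Add(Add(114, 117), -27)), Pow(123739, -1))) = Add(Mul(257418, Rational(1, 437703)), Mul(Add(Rational(-51, 2), Add(231, -27)), Rational(1, 123739))) = Add(Rational(12258, 20843), Mul(Add(Rational(-51, 2), 204), Rational(1, 123739))) = Add(Rational(12258, 20843), Mul(Rational(357, 2), Rational(1, 123739))) = Add(Rational(12258, 20843), Rational(51, 35354)) = Rational(434432325, 736883422)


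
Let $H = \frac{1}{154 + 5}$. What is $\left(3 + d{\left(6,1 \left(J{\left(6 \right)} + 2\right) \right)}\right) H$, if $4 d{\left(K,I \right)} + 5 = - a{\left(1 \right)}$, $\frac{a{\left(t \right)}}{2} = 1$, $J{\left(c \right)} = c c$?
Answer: $\frac{5}{636} \approx 0.0078616$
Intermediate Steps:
$J{\left(c \right)} = c^{2}$
$a{\left(t \right)} = 2$ ($a{\left(t \right)} = 2 \cdot 1 = 2$)
$d{\left(K,I \right)} = - \frac{7}{4}$ ($d{\left(K,I \right)} = - \frac{5}{4} + \frac{\left(-1\right) 2}{4} = - \frac{5}{4} + \frac{1}{4} \left(-2\right) = - \frac{5}{4} - \frac{1}{2} = - \frac{7}{4}$)
$H = \frac{1}{159} \approx 0.0062893$
$\left(3 + d{\left(6,1 \left(J{\left(6 \right)} + 2\right) \right)}\right) H = \left(3 - \frac{7}{4}\right) \frac{1}{159} = \frac{5}{4} \cdot \frac{1}{159} = \frac{5}{636}$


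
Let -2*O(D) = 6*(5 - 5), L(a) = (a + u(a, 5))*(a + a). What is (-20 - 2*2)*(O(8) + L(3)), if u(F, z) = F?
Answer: -864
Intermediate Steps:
L(a) = 4*a² (L(a) = (a + a)*(a + a) = (2*a)*(2*a) = 4*a²)
O(D) = 0 (O(D) = -3*(5 - 5) = -3*0 = -½*0 = 0)
(-20 - 2*2)*(O(8) + L(3)) = (-20 - 2*2)*(0 + 4*3²) = (-20 - 1*4)*(0 + 4*9) = (-20 - 4)*(0 + 36) = -24*36 = -864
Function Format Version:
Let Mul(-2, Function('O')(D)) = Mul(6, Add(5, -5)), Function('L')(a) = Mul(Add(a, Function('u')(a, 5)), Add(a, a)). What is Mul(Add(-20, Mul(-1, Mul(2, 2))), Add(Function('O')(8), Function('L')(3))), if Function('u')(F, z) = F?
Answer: -864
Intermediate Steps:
Function('L')(a) = Mul(4, Pow(a, 2)) (Function('L')(a) = Mul(Add(a, a), Add(a, a)) = Mul(Mul(2, a), Mul(2, a)) = Mul(4, Pow(a, 2)))
Function('O')(D) = 0 (Function('O')(D) = Mul(Rational(-1, 2), Mul(6, Add(5, -5))) = Mul(Rational(-1, 2), Mul(6, 0)) = Mul(Rational(-1, 2), 0) = 0)
Mul(Add(-20, Mul(-1, Mul(2, 2))), Add(Function('O')(8), Function('L')(3))) = Mul(Add(-20, Mul(-1, Mul(2, 2))), Add(0, Mul(4, Pow(3, 2)))) = Mul(Add(-20, Mul(-1, 4)), Add(0, Mul(4, 9))) = Mul(Add(-20, -4), Add(0, 36)) = Mul(-24, 36) = -864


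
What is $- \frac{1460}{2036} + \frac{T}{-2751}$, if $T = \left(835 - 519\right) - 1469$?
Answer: $- \frac{417238}{1400259} \approx -0.29797$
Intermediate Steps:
$T = -1153$ ($T = \left(835 - 519\right) - 1469 = 316 - 1469 = -1153$)
$- \frac{1460}{2036} + \frac{T}{-2751} = - \frac{1460}{2036} - \frac{1153}{-2751} = \left(-1460\right) \frac{1}{2036} - - \frac{1153}{2751} = - \frac{365}{509} + \frac{1153}{2751} = - \frac{417238}{1400259}$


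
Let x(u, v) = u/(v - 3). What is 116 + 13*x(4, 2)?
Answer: 64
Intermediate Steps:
x(u, v) = u/(-3 + v)
116 + 13*x(4, 2) = 116 + 13*(4/(-3 + 2)) = 116 + 13*(4/(-1)) = 116 + 13*(4*(-1)) = 116 + 13*(-4) = 116 - 52 = 64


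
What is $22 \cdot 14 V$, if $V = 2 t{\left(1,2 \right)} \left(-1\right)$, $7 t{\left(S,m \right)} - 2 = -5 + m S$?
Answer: $88$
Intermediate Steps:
$t{\left(S,m \right)} = - \frac{3}{7} + \frac{S m}{7}$ ($t{\left(S,m \right)} = \frac{2}{7} + \frac{-5 + m S}{7} = \frac{2}{7} + \frac{-5 + S m}{7} = \frac{2}{7} + \left(- \frac{5}{7} + \frac{S m}{7}\right) = - \frac{3}{7} + \frac{S m}{7}$)
$V = \frac{2}{7}$ ($V = 2 \left(- \frac{3}{7} + \frac{1}{7} \cdot 1 \cdot 2\right) \left(-1\right) = 2 \left(- \frac{3}{7} + \frac{2}{7}\right) \left(-1\right) = 2 \left(- \frac{1}{7}\right) \left(-1\right) = \left(- \frac{2}{7}\right) \left(-1\right) = \frac{2}{7} \approx 0.28571$)
$22 \cdot 14 V = 22 \cdot 14 \cdot \frac{2}{7} = 308 \cdot \frac{2}{7} = 88$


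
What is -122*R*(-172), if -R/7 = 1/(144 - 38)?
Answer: -73444/53 ≈ -1385.7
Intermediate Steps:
R = -7/106 (R = -7/(144 - 38) = -7/106 ≈ -0.066038)
-122*R*(-172) = -122*(-7/106)*(-172) = (427/53)*(-172) = -73444/53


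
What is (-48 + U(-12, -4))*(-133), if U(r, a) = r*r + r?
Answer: -11172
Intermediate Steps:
U(r, a) = r + r² (U(r, a) = r² + r = r + r²)
(-48 + U(-12, -4))*(-133) = (-48 - 12*(1 - 12))*(-133) = (-48 - 12*(-11))*(-133) = (-48 + 132)*(-133) = 84*(-133) = -11172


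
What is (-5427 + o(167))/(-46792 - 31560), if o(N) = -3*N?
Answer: 741/9794 ≈ 0.075659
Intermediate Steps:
(-5427 + o(167))/(-46792 - 31560) = (-5427 - 3*167)/(-46792 - 31560) = (-5427 - 501)/(-78352) = -5928*(-1/78352) = 741/9794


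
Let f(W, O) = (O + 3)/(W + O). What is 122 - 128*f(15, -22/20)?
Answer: 14526/139 ≈ 104.50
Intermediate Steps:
f(W, O) = (3 + O)/(O + W)
122 - 128*f(15, -22/20) = 122 - 128*(3 - 22/20)/(-22/20 + 15) = 122 - 128*(3 - 22*1/20)/(-22*1/20 + 15) = 122 - 128*(3 - 11/10)/(-11/10 + 15) = 122 - 128*19/(139/10*10) = 122 - 1280*19/(139*10) = 122 - 128*19/139 = 122 - 2432/139 = 14526/139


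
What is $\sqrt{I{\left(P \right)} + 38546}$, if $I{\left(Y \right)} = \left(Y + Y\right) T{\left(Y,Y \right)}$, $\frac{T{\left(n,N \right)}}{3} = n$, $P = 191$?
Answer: $2 \sqrt{64358} \approx 507.38$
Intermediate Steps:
$T{\left(n,N \right)} = 3 n$
$I{\left(Y \right)} = 6 Y^{2}$ ($I{\left(Y \right)} = \left(Y + Y\right) 3 Y = 2 Y 3 Y = 6 Y^{2}$)
$\sqrt{I{\left(P \right)} + 38546} = \sqrt{6 \cdot 191^{2} + 38546} = \sqrt{6 \cdot 36481 + 38546} = \sqrt{218886 + 38546} = \sqrt{257432} = 2 \sqrt{64358}$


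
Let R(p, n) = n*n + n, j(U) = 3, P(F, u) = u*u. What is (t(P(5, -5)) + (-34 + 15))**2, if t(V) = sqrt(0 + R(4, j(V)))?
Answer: 373 - 76*sqrt(3) ≈ 241.36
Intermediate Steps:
P(F, u) = u**2
R(p, n) = n + n**2 (R(p, n) = n**2 + n = n + n**2)
t(V) = 2*sqrt(3) (t(V) = sqrt(0 + 3*(1 + 3)) = sqrt(0 + 3*4) = sqrt(0 + 12) = sqrt(12) = 2*sqrt(3))
(t(P(5, -5)) + (-34 + 15))**2 = (2*sqrt(3) + (-34 + 15))**2 = (2*sqrt(3) - 19)**2 = (-19 + 2*sqrt(3))**2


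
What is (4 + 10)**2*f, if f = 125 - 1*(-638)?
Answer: 149548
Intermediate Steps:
f = 763 (f = 125 + 638 = 763)
(4 + 10)**2*f = (4 + 10)**2*763 = 14**2*763 = 196*763 = 149548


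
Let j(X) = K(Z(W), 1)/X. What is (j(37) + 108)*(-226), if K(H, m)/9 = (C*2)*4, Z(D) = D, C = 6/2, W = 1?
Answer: -951912/37 ≈ -25727.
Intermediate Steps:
C = 3 (C = 6*(½) = 3)
K(H, m) = 216 (K(H, m) = 9*((3*2)*4) = 9*(6*4) = 9*24 = 216)
j(X) = 216/X
(j(37) + 108)*(-226) = (216/37 + 108)*(-226) = (4212/37)*(-226) = -951912/37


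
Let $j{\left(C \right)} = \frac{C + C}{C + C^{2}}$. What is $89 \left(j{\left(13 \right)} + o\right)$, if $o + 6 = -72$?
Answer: $- \frac{48505}{7} \approx -6929.3$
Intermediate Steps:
$o = -78$ ($o = -6 - 72 = -78$)
$j{\left(C \right)} = \frac{2 C}{C + C^{2}}$
$89 \left(j{\left(13 \right)} + o\right) = 89 \left(\frac{2}{1 + 13} - 78\right) = 89 \left(\frac{2}{14} - 78\right) = 89 \left(2 \cdot \frac{1}{14} - 78\right) = 89 \left(\frac{1}{7} - 78\right) = 89 \left(- \frac{545}{7}\right) = - \frac{48505}{7}$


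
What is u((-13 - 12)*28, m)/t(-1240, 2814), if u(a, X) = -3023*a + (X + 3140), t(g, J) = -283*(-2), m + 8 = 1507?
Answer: 2120739/566 ≈ 3746.9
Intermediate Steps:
m = 1499 (m = -8 + 1507 = 1499)
t(g, J) = 566
u(a, X) = 3140 + X - 3023*a (u(a, X) = -3023*a + (3140 + X) = 3140 + X - 3023*a)
u((-13 - 12)*28, m)/t(-1240, 2814) = (3140 + 1499 - 3023*(-13 - 12)*28)/566 = (3140 + 1499 - (-75575)*28)*(1/566) = (3140 + 1499 - 3023*(-700))*(1/566) = (3140 + 1499 + 2116100)*(1/566) = 2120739*(1/566) = 2120739/566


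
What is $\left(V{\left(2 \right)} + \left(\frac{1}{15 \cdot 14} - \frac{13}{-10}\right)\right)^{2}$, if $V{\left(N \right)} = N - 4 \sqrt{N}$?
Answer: $\frac{473209}{11025} - \frac{2776 \sqrt{2}}{105} \approx 5.5323$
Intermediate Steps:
$V{\left(N \right)} = N - 4 \sqrt{N}$
$\left(V{\left(2 \right)} + \left(\frac{1}{15 \cdot 14} - \frac{13}{-10}\right)\right)^{2} = \left(\left(2 - 4 \sqrt{2}\right) + \left(\frac{1}{15 \cdot 14} - \frac{13}{-10}\right)\right)^{2} = \left(\left(2 - 4 \sqrt{2}\right) + \left(\frac{1}{15} \cdot \frac{1}{14} - - \frac{13}{10}\right)\right)^{2} = \left(\left(2 - 4 \sqrt{2}\right) + \left(\frac{1}{210} + \frac{13}{10}\right)\right)^{2} = \left(\left(2 - 4 \sqrt{2}\right) + \frac{137}{105}\right)^{2} = \left(\frac{347}{105} - 4 \sqrt{2}\right)^{2}$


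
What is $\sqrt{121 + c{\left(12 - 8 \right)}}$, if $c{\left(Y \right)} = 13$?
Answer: $\sqrt{134} \approx 11.576$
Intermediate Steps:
$\sqrt{121 + c{\left(12 - 8 \right)}} = \sqrt{121 + 13} = \sqrt{134}$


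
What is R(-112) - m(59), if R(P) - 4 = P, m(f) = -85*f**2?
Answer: 295777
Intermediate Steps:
R(P) = 4 + P
R(-112) - m(59) = (4 - 112) - (-85)*59**2 = -108 - (-85)*3481 = -108 - 1*(-295885) = -108 + 295885 = 295777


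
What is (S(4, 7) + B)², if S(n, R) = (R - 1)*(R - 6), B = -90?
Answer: 7056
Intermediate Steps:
S(n, R) = (-1 + R)*(-6 + R)
(S(4, 7) + B)² = ((6 + 7² - 7*7) - 90)² = ((6 + 49 - 49) - 90)² = (6 - 90)² = (-84)² = 7056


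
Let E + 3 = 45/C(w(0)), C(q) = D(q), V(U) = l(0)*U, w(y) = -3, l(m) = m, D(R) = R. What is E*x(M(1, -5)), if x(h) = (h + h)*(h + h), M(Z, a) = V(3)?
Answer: 0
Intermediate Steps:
V(U) = 0 (V(U) = 0*U = 0)
M(Z, a) = 0
C(q) = q
x(h) = 4*h**2 (x(h) = (2*h)*(2*h) = 4*h**2)
E = -18 (E = -3 + 45/(-3) = -3 + 45*(-1/3) = -3 - 15 = -18)
E*x(M(1, -5)) = -72*0**2 = -72*0 = -18*0 = 0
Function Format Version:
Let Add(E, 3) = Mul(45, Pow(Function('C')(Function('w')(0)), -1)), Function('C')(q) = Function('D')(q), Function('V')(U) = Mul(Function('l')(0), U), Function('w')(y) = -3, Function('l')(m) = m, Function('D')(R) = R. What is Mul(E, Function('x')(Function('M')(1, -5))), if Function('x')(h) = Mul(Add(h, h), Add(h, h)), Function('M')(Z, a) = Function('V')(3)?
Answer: 0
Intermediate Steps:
Function('V')(U) = 0 (Function('V')(U) = Mul(0, U) = 0)
Function('M')(Z, a) = 0
Function('C')(q) = q
Function('x')(h) = Mul(4, Pow(h, 2)) (Function('x')(h) = Mul(Mul(2, h), Mul(2, h)) = Mul(4, Pow(h, 2)))
E = -18 (E = Add(-3, Mul(45, Pow(-3, -1))) = Add(-3, Mul(45, Rational(-1, 3))) = Add(-3, -15) = -18)
Mul(E, Function('x')(Function('M')(1, -5))) = Mul(-18, Mul(4, Pow(0, 2))) = Mul(-18, Mul(4, 0)) = Mul(-18, 0) = 0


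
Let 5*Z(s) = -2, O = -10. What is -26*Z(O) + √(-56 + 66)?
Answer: 52/5 + √10 ≈ 13.562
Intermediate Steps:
Z(s) = -⅖ (Z(s) = (⅕)*(-2) = -⅖)
-26*Z(O) + √(-56 + 66) = -26*(-⅖) + √(-56 + 66) = 52/5 + √10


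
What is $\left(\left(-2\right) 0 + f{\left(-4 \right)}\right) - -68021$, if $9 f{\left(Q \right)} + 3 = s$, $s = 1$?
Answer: $\frac{612187}{9} \approx 68021.0$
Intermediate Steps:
$f{\left(Q \right)} = - \frac{2}{9}$ ($f{\left(Q \right)} = - \frac{1}{3} + \frac{1}{9} \cdot 1 = - \frac{1}{3} + \frac{1}{9} = - \frac{2}{9}$)
$\left(\left(-2\right) 0 + f{\left(-4 \right)}\right) - -68021 = \left(\left(-2\right) 0 - \frac{2}{9}\right) - -68021 = \left(0 - \frac{2}{9}\right) + 68021 = - \frac{2}{9} + 68021 = \frac{612187}{9}$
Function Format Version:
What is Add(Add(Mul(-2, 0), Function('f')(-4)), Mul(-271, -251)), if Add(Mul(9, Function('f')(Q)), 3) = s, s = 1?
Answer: Rational(612187, 9) ≈ 68021.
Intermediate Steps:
Function('f')(Q) = Rational(-2, 9) (Function('f')(Q) = Add(Rational(-1, 3), Mul(Rational(1, 9), 1)) = Add(Rational(-1, 3), Rational(1, 9)) = Rational(-2, 9))
Add(Add(Mul(-2, 0), Function('f')(-4)), Mul(-271, -251)) = Add(Add(Mul(-2, 0), Rational(-2, 9)), Mul(-271, -251)) = Add(Add(0, Rational(-2, 9)), 68021) = Add(Rational(-2, 9), 68021) = Rational(612187, 9)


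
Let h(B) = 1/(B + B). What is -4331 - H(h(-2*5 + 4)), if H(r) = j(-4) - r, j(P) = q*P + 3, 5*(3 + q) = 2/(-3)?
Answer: -260797/60 ≈ -4346.6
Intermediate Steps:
q = -47/15 (q = -3 + (2/(-3))/5 = -3 + (2*(-1/3))/5 = -3 + (1/5)*(-2/3) = -3 - 2/15 = -47/15 ≈ -3.1333)
j(P) = 3 - 47*P/15 (j(P) = -47*P/15 + 3 = 3 - 47*P/15)
h(B) = 1/(2*B)
H(r) = 233/15 - r (H(r) = (3 - 47/15*(-4)) - r = (3 + 188/15) - r = 233/15 - r)
-4331 - H(h(-2*5 + 4)) = -4331 - (233/15 - 1/(2*(-2*5 + 4))) = -4331 - (233/15 - 1/(2*(-10 + 4))) = -4331 - (233/15 - 1/(2*(-6))) = -4331 - (233/15 - (-1)/(2*6)) = -4331 - (233/15 - 1*(-1/12)) = -4331 - (233/15 + 1/12) = -4331 - 1*937/60 = -4331 - 937/60 = -260797/60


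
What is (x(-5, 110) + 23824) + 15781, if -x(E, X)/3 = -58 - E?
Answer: 39764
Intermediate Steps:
x(E, X) = 174 + 3*E (x(E, X) = -3*(-58 - E) = 174 + 3*E)
(x(-5, 110) + 23824) + 15781 = ((174 + 3*(-5)) + 23824) + 15781 = ((174 - 15) + 23824) + 15781 = (159 + 23824) + 15781 = 23983 + 15781 = 39764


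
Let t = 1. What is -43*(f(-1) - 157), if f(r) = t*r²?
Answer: 6708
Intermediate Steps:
f(r) = r² (f(r) = 1*r² = r²)
-43*(f(-1) - 157) = -43*((-1)² - 157) = -43*(1 - 157) = -43*(-156) = 6708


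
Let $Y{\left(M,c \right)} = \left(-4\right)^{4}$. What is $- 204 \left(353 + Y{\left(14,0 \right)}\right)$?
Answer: $-124236$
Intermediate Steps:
$Y{\left(M,c \right)} = 256$
$- 204 \left(353 + Y{\left(14,0 \right)}\right) = - 204 \left(353 + 256\right) = \left(-204\right) 609 = -124236$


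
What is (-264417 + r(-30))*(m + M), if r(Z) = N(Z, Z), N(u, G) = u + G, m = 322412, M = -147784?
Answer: -46185089556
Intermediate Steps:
N(u, G) = G + u
r(Z) = 2*Z (r(Z) = Z + Z = 2*Z)
(-264417 + r(-30))*(m + M) = (-264417 + 2*(-30))*(322412 - 147784) = (-264417 - 60)*174628 = -264477*174628 = -46185089556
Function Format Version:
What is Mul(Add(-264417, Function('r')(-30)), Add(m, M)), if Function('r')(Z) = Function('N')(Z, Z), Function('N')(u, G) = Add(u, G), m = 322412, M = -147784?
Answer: -46185089556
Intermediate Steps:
Function('N')(u, G) = Add(G, u)
Function('r')(Z) = Mul(2, Z) (Function('r')(Z) = Add(Z, Z) = Mul(2, Z))
Mul(Add(-264417, Function('r')(-30)), Add(m, M)) = Mul(Add(-264417, Mul(2, -30)), Add(322412, -147784)) = Mul(Add(-264417, -60), 174628) = Mul(-264477, 174628) = -46185089556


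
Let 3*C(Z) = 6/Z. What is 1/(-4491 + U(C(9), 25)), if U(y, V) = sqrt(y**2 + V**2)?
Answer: -363771/1633644932 - 9*sqrt(50629)/1633644932 ≈ -0.00022391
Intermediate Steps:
C(Z) = 2/Z (C(Z) = (6/Z)/3 = 2/Z)
U(y, V) = sqrt(V**2 + y**2)
1/(-4491 + U(C(9), 25)) = 1/(-4491 + sqrt(25**2 + (2/9)**2)) = 1/(-4491 + sqrt(625 + (2*(1/9))**2)) = 1/(-4491 + sqrt(625 + (2/9)**2)) = 1/(-4491 + sqrt(625 + 4/81)) = 1/(-4491 + sqrt(50629/81)) = 1/(-4491 + sqrt(50629)/9)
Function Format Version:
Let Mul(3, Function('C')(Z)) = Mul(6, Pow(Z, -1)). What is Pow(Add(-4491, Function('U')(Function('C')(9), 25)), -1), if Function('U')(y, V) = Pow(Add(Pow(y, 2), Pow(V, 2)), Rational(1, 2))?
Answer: Add(Rational(-363771, 1633644932), Mul(Rational(-9, 1633644932), Pow(50629, Rational(1, 2)))) ≈ -0.00022391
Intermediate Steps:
Function('C')(Z) = Mul(2, Pow(Z, -1)) (Function('C')(Z) = Mul(Rational(1, 3), Mul(6, Pow(Z, -1))) = Mul(2, Pow(Z, -1)))
Function('U')(y, V) = Pow(Add(Pow(V, 2), Pow(y, 2)), Rational(1, 2))
Pow(Add(-4491, Function('U')(Function('C')(9), 25)), -1) = Pow(Add(-4491, Pow(Add(Pow(25, 2), Pow(Mul(2, Pow(9, -1)), 2)), Rational(1, 2))), -1) = Pow(Add(-4491, Pow(Add(625, Pow(Mul(2, Rational(1, 9)), 2)), Rational(1, 2))), -1) = Pow(Add(-4491, Pow(Add(625, Pow(Rational(2, 9), 2)), Rational(1, 2))), -1) = Pow(Add(-4491, Pow(Add(625, Rational(4, 81)), Rational(1, 2))), -1) = Pow(Add(-4491, Pow(Rational(50629, 81), Rational(1, 2))), -1) = Pow(Add(-4491, Mul(Rational(1, 9), Pow(50629, Rational(1, 2)))), -1)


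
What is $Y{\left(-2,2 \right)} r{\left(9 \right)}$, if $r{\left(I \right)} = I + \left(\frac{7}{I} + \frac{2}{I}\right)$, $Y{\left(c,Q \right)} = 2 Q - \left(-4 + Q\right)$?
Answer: $60$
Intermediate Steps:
$Y{\left(c,Q \right)} = 4 + Q$
$r{\left(I \right)} = I + \frac{9}{I}$
$Y{\left(-2,2 \right)} r{\left(9 \right)} = \left(4 + 2\right) \left(9 + \frac{9}{9}\right) = 6 \left(9 + 9 \cdot \frac{1}{9}\right) = 6 \left(9 + 1\right) = 6 \cdot 10 = 60$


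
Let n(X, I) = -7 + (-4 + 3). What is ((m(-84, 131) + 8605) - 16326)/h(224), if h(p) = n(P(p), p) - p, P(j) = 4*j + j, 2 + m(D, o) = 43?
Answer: 960/29 ≈ 33.103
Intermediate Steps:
m(D, o) = 41 (m(D, o) = -2 + 43 = 41)
P(j) = 5*j
n(X, I) = -8 (n(X, I) = -7 - 1 = -8)
h(p) = -8 - p
((m(-84, 131) + 8605) - 16326)/h(224) = ((41 + 8605) - 16326)/(-8 - 1*224) = (8646 - 16326)/(-8 - 224) = -7680/(-232) = -7680*(-1/232) = 960/29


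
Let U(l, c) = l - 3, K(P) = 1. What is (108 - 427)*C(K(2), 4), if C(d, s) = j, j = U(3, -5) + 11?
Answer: -3509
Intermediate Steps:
U(l, c) = -3 + l
j = 11 (j = (-3 + 3) + 11 = 0 + 11 = 11)
C(d, s) = 11
(108 - 427)*C(K(2), 4) = (108 - 427)*11 = -319*11 = -3509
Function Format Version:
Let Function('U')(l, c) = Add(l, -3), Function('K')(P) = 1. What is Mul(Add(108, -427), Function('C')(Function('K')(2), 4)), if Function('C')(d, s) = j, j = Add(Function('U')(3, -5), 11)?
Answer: -3509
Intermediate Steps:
Function('U')(l, c) = Add(-3, l)
j = 11 (j = Add(Add(-3, 3), 11) = Add(0, 11) = 11)
Function('C')(d, s) = 11
Mul(Add(108, -427), Function('C')(Function('K')(2), 4)) = Mul(Add(108, -427), 11) = Mul(-319, 11) = -3509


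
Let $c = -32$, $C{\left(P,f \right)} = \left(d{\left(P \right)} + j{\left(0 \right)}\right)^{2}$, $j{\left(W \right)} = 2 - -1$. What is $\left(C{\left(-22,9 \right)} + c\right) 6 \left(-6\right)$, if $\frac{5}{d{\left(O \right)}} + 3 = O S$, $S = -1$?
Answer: $\frac{277488}{361} \approx 768.67$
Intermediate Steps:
$j{\left(W \right)} = 3$ ($j{\left(W \right)} = 2 + 1 = 3$)
$d{\left(O \right)} = \frac{5}{-3 - O}$ ($d{\left(O \right)} = \frac{5}{-3 + O \left(-1\right)} = \frac{5}{-3 - O}$)
$C{\left(P,f \right)} = \left(3 + \frac{5}{-3 - P}\right)^{2}$ ($C{\left(P,f \right)} = \left(\frac{5}{-3 - P} + 3\right)^{2} = \left(3 + \frac{5}{-3 - P}\right)^{2}$)
$\left(C{\left(-22,9 \right)} + c\right) 6 \left(-6\right) = \left(\frac{\left(4 + 3 \left(-22\right)\right)^{2}}{\left(3 - 22\right)^{2}} - 32\right) 6 \left(-6\right) = \left(\frac{\left(4 - 66\right)^{2}}{361} - 32\right) \left(-36\right) = \left(\frac{\left(-62\right)^{2}}{361} - 32\right) \left(-36\right) = \left(\frac{1}{361} \cdot 3844 - 32\right) \left(-36\right) = \left(\frac{3844}{361} - 32\right) \left(-36\right) = \left(- \frac{7708}{361}\right) \left(-36\right) = \frac{277488}{361}$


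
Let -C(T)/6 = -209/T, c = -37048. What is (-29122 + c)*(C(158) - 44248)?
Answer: 231261834050/79 ≈ 2.9274e+9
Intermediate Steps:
C(T) = 1254/T (C(T) = -(-1254)/T = 1254/T)
(-29122 + c)*(C(158) - 44248) = (-29122 - 37048)*(1254/158 - 44248) = -66170*(1254*(1/158) - 44248) = -66170*(627/79 - 44248) = -66170*(-3494965/79) = 231261834050/79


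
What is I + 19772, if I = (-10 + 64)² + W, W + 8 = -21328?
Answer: 1352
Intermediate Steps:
W = -21336 (W = -8 - 21328 = -21336)
I = -18420 (I = (-10 + 64)² - 21336 = 54² - 21336 = 2916 - 21336 = -18420)
I + 19772 = -18420 + 19772 = 1352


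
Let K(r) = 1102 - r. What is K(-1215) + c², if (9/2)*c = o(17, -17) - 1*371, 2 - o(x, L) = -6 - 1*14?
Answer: 674881/81 ≈ 8331.9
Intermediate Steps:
o(x, L) = 22 (o(x, L) = 2 - (-6 - 1*14) = 2 - (-6 - 14) = 2 - 1*(-20) = 2 + 20 = 22)
c = -698/9 (c = 2*(22 - 1*371)/9 = 2*(22 - 371)/9 = (2/9)*(-349) = -698/9 ≈ -77.556)
K(-1215) + c² = (1102 - 1*(-1215)) + (-698/9)² = (1102 + 1215) + 487204/81 = 2317 + 487204/81 = 674881/81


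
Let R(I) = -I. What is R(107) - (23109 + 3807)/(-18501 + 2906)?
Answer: -1641749/15595 ≈ -105.27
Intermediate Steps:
R(107) - (23109 + 3807)/(-18501 + 2906) = -1*107 - (23109 + 3807)/(-18501 + 2906) = -107 - 26916/(-15595) = -107 - 26916*(-1)/15595 = -107 - 1*(-26916/15595) = -107 + 26916/15595 = -1641749/15595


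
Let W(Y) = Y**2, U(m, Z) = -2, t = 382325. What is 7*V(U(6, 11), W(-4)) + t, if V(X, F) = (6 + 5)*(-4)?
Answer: 382017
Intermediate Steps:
V(X, F) = -44 (V(X, F) = 11*(-4) = -44)
7*V(U(6, 11), W(-4)) + t = 7*(-44) + 382325 = -308 + 382325 = 382017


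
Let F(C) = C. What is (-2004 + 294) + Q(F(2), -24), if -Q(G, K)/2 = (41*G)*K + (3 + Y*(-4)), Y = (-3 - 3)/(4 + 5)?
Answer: 6644/3 ≈ 2214.7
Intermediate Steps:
Y = -⅔ (Y = -6/9 = -6*⅑ = -⅔ ≈ -0.66667)
Q(G, K) = -34/3 - 82*G*K (Q(G, K) = -2*((41*G)*K + (3 - ⅔*(-4))) = -2*(41*G*K + (3 + 8/3)) = -2*(41*G*K + 17/3) = -2*(17/3 + 41*G*K) = -34/3 - 82*G*K)
(-2004 + 294) + Q(F(2), -24) = (-2004 + 294) + (-34/3 - 82*2*(-24)) = -1710 + (-34/3 + 3936) = -1710 + 11774/3 = 6644/3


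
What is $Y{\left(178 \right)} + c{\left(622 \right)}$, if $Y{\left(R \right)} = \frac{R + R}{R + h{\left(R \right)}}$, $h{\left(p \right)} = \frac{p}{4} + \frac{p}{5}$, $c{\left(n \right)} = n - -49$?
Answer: $\frac{19499}{29} \approx 672.38$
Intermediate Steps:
$c{\left(n \right)} = 49 + n$ ($c{\left(n \right)} = n + 49 = 49 + n$)
$h{\left(p \right)} = \frac{9 p}{20}$ ($h{\left(p \right)} = p \frac{1}{4} + p \frac{1}{5} = \frac{p}{4} + \frac{p}{5} = \frac{9 p}{20}$)
$Y{\left(R \right)} = \frac{40}{29}$ ($Y{\left(R \right)} = \frac{R + R}{R + \frac{9 R}{20}} = \frac{2 R}{\frac{29}{20} R} = 2 R \frac{20}{29 R} = \frac{40}{29}$)
$Y{\left(178 \right)} + c{\left(622 \right)} = \frac{40}{29} + \left(49 + 622\right) = \frac{40}{29} + 671 = \frac{19499}{29}$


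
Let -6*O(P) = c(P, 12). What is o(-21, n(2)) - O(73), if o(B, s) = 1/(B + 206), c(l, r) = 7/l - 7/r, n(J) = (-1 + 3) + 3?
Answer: -73739/972360 ≈ -0.075835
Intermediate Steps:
n(J) = 5 (n(J) = 2 + 3 = 5)
c(l, r) = -7/r + 7/l
O(P) = 7/72 - 7/(6*P) (O(P) = -(-7/12 + 7/P)/6 = 7/72 - 7/(6*P))
o(B, s) = 1/(206 + B)
o(-21, n(2)) - O(73) = 1/(206 - 21) - 7*(-12 + 73)/(72*73) = 1/185 - 7*61/(72*73) = 1/185 - 1*427/5256 = 1/185 - 427/5256 = -73739/972360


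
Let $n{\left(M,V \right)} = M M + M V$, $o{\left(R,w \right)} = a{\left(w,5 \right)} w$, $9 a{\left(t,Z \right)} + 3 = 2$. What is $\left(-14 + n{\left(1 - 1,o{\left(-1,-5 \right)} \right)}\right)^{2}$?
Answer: $196$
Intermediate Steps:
$a{\left(t,Z \right)} = - \frac{1}{9}$ ($a{\left(t,Z \right)} = - \frac{1}{3} + \frac{1}{9} \cdot 2 = - \frac{1}{3} + \frac{2}{9} = - \frac{1}{9}$)
$o{\left(R,w \right)} = - \frac{w}{9}$
$n{\left(M,V \right)} = M^{2} + M V$
$\left(-14 + n{\left(1 - 1,o{\left(-1,-5 \right)} \right)}\right)^{2} = \left(-14 + \left(1 - 1\right) \left(\left(1 - 1\right) - - \frac{5}{9}\right)\right)^{2} = \left(-14 + \left(1 - 1\right) \left(\left(1 - 1\right) + \frac{5}{9}\right)\right)^{2} = \left(-14 + 0 \left(0 + \frac{5}{9}\right)\right)^{2} = \left(-14 + 0 \cdot \frac{5}{9}\right)^{2} = \left(-14 + 0\right)^{2} = \left(-14\right)^{2} = 196$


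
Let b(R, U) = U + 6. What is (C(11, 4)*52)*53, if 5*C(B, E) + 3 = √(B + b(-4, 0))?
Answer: -8268/5 + 2756*√17/5 ≈ 619.06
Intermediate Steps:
b(R, U) = 6 + U
C(B, E) = -⅗ + √(6 + B)/5 (C(B, E) = -⅗ + √(B + (6 + 0))/5 = -⅗ + √(B + 6)/5 = -⅗ + √(6 + B)/5)
(C(11, 4)*52)*53 = ((-⅗ + √(6 + 11)/5)*52)*53 = ((-⅗ + √17/5)*52)*53 = (-156/5 + 52*√17/5)*53 = -8268/5 + 2756*√17/5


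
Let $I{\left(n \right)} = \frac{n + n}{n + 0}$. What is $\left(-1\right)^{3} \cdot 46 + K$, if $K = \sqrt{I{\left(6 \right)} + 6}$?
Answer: $-46 + 2 \sqrt{2} \approx -43.172$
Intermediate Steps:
$I{\left(n \right)} = 2$ ($I{\left(n \right)} = \frac{2 n}{n} = 2$)
$K = 2 \sqrt{2}$ ($K = \sqrt{2 + 6} = \sqrt{8} = 2 \sqrt{2} \approx 2.8284$)
$\left(-1\right)^{3} \cdot 46 + K = \left(-1\right)^{3} \cdot 46 + 2 \sqrt{2} = \left(-1\right) 46 + 2 \sqrt{2} = -46 + 2 \sqrt{2}$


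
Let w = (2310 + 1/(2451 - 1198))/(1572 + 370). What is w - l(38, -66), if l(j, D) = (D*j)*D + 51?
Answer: -402904791323/2433326 ≈ -1.6558e+5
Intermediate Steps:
l(j, D) = 51 + j*D**2 (l(j, D) = j*D**2 + 51 = 51 + j*D**2)
w = 2894431/2433326 (w = (2310 + 1/1253)/1942 = (2310 + 1/1253)*(1/1942) = (2894431/1253)*(1/1942) = 2894431/2433326 ≈ 1.1895)
w - l(38, -66) = 2894431/2433326 - (51 + 38*(-66)**2) = 2894431/2433326 - (51 + 38*4356) = 2894431/2433326 - (51 + 165528) = 2894431/2433326 - 1*165579 = 2894431/2433326 - 165579 = -402904791323/2433326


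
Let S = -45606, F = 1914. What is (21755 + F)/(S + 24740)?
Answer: -23669/20866 ≈ -1.1343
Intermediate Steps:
(21755 + F)/(S + 24740) = (21755 + 1914)/(-45606 + 24740) = 23669/(-20866) = 23669*(-1/20866) = -23669/20866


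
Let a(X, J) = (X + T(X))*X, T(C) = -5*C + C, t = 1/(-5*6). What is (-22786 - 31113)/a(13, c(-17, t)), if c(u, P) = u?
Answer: 53899/507 ≈ 106.31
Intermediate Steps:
t = -1/30 (t = 1/(-30) = -1/30 ≈ -0.033333)
T(C) = -4*C
a(X, J) = -3*X**2 (a(X, J) = (X - 4*X)*X = (-3*X)*X = -3*X**2)
(-22786 - 31113)/a(13, c(-17, t)) = (-22786 - 31113)/((-3*13**2)) = -53899/((-3*169)) = -53899/(-507) = -53899*(-1/507) = 53899/507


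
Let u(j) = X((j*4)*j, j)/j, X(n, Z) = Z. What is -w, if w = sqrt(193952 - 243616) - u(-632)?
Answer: 1 - 16*I*sqrt(194) ≈ 1.0 - 222.85*I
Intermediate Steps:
u(j) = 1 (u(j) = j/j = 1)
w = -1 + 16*I*sqrt(194) (w = sqrt(193952 - 243616) - 1*1 = sqrt(-49664) - 1 = 16*I*sqrt(194) - 1 = -1 + 16*I*sqrt(194) ≈ -1.0 + 222.85*I)
-w = -(-1 + 16*I*sqrt(194)) = 1 - 16*I*sqrt(194)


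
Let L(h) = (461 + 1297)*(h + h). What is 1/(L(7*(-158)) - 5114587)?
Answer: -1/9003283 ≈ -1.1107e-7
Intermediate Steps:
L(h) = 3516*h (L(h) = 1758*(2*h) = 3516*h)
1/(L(7*(-158)) - 5114587) = 1/(3516*(7*(-158)) - 5114587) = 1/(3516*(-1106) - 5114587) = 1/(-3888696 - 5114587) = 1/(-9003283) = -1/9003283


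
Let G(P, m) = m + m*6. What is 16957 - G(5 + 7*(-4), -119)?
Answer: 17790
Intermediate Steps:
G(P, m) = 7*m (G(P, m) = m + 6*m = 7*m)
16957 - G(5 + 7*(-4), -119) = 16957 - 7*(-119) = 16957 - 1*(-833) = 16957 + 833 = 17790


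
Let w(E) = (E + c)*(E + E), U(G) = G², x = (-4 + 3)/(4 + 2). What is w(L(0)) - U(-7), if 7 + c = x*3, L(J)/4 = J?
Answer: -49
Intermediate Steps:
x = -⅙ (x = -1/6 = -1*⅙ = -⅙ ≈ -0.16667)
L(J) = 4*J
c = -15/2 (c = -7 - ⅙*3 = -7 - ½ = -15/2 ≈ -7.5000)
w(E) = 2*E*(-15/2 + E) (w(E) = (E - 15/2)*(E + E) = (-15/2 + E)*(2*E) = 2*E*(-15/2 + E))
w(L(0)) - U(-7) = (4*0)*(-15 + 2*(4*0)) - 1*(-7)² = 0*(-15 + 2*0) - 1*49 = 0*(-15 + 0) - 49 = 0*(-15) - 49 = 0 - 49 = -49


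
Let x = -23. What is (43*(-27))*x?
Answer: 26703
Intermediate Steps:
(43*(-27))*x = (43*(-27))*(-23) = -1161*(-23) = 26703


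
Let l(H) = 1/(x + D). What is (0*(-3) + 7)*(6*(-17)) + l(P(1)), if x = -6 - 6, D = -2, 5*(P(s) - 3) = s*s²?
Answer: -9997/14 ≈ -714.07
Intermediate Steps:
P(s) = 3 + s³/5 (P(s) = 3 + (s*s²)/5 = 3 + s³/5)
x = -12
l(H) = -1/14 (l(H) = 1/(-12 - 2) = 1/(-14) = -1/14)
(0*(-3) + 7)*(6*(-17)) + l(P(1)) = (0*(-3) + 7)*(6*(-17)) - 1/14 = (0 + 7)*(-102) - 1/14 = 7*(-102) - 1/14 = -714 - 1/14 = -9997/14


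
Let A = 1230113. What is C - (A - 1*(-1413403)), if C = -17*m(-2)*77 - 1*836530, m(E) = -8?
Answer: -3469574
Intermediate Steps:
C = -826058 (C = -17*(-8)*77 - 1*836530 = 136*77 - 836530 = 10472 - 836530 = -826058)
C - (A - 1*(-1413403)) = -826058 - (1230113 - 1*(-1413403)) = -826058 - (1230113 + 1413403) = -826058 - 1*2643516 = -826058 - 2643516 = -3469574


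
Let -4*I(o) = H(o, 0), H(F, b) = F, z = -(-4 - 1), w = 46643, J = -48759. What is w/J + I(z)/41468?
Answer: -7737011491/8087752848 ≈ -0.95663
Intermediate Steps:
z = 5 (z = -1*(-5) = 5)
I(o) = -o/4
w/J + I(z)/41468 = 46643/(-48759) - 1/4*5/41468 = 46643*(-1/48759) - 5/4*1/41468 = -46643/48759 - 5/165872 = -7737011491/8087752848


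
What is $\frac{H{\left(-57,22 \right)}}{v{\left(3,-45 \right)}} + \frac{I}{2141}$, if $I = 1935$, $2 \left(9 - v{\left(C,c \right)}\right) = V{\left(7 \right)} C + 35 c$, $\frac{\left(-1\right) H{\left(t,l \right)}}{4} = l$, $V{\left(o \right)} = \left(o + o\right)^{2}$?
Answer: $\frac{1567859}{2151705} \approx 0.72866$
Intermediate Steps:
$V{\left(o \right)} = 4 o^{2}$ ($V{\left(o \right)} = \left(2 o\right)^{2} = 4 o^{2}$)
$H{\left(t,l \right)} = - 4 l$
$v{\left(C,c \right)} = 9 - 98 C - \frac{35 c}{2}$ ($v{\left(C,c \right)} = 9 - \frac{4 \cdot 7^{2} C + 35 c}{2} = 9 - \frac{4 \cdot 49 C + 35 c}{2} = 9 - \frac{196 C + 35 c}{2} = 9 - \frac{35 c + 196 C}{2} = 9 - \left(98 C + \frac{35 c}{2}\right) = 9 - 98 C - \frac{35 c}{2}$)
$\frac{H{\left(-57,22 \right)}}{v{\left(3,-45 \right)}} + \frac{I}{2141} = \frac{\left(-4\right) 22}{9 - 294 - - \frac{1575}{2}} + \frac{1935}{2141} = - \frac{88}{9 - 294 + \frac{1575}{2}} + 1935 \cdot \frac{1}{2141} = - \frac{88}{\frac{1005}{2}} + \frac{1935}{2141} = \left(-88\right) \frac{2}{1005} + \frac{1935}{2141} = - \frac{176}{1005} + \frac{1935}{2141} = \frac{1567859}{2151705}$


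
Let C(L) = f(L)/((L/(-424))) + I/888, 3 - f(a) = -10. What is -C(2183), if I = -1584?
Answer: 9406/2183 ≈ 4.3087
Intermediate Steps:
f(a) = 13 (f(a) = 3 - 1*(-10) = 3 + 10 = 13)
C(L) = -66/37 - 5512/L (C(L) = 13/((L/(-424))) - 1584/888 = 13/((L*(-1/424))) - 1584*1/888 = 13/((-L/424)) - 66/37 = 13*(-424/L) - 66/37 = -5512/L - 66/37 = -66/37 - 5512/L)
-C(2183) = -(-66/37 - 5512/2183) = -1*(-9406/2183) = 9406/2183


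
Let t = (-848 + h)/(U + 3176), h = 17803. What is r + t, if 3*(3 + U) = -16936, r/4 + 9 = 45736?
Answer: 1356577771/7417 ≈ 1.8290e+5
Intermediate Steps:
r = 182908 (r = -36 + 4*45736 = -36 + 182944 = 182908)
U = -16945/3 (U = -3 + (⅓)*(-16936) = -3 - 16936/3 = -16945/3 ≈ -5648.3)
t = -50865/7417 (t = (-848 + 17803)/(-16945/3 + 3176) = 16955/(-7417/3) = 16955*(-3/7417) = -50865/7417 ≈ -6.8579)
r + t = 182908 - 50865/7417 = 1356577771/7417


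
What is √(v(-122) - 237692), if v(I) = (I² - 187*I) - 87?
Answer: I*√200081 ≈ 447.3*I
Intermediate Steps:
v(I) = -87 + I² - 187*I
√(v(-122) - 237692) = √((-87 + (-122)² - 187*(-122)) - 237692) = √((-87 + 14884 + 22814) - 237692) = √(37611 - 237692) = √(-200081) = I*√200081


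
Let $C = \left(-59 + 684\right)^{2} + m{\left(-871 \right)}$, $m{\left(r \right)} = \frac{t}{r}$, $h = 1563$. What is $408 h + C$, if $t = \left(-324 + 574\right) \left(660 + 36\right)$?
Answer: $\frac{895500559}{871} \approx 1.0281 \cdot 10^{6}$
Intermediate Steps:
$t = 174000$ ($t = 250 \cdot 696 = 174000$)
$m{\left(r \right)} = \frac{174000}{r}$
$C = \frac{340060375}{871}$ ($C = \left(-59 + 684\right)^{2} + \frac{174000}{-871} = 625^{2} + 174000 \left(- \frac{1}{871}\right) = 390625 - \frac{174000}{871} = \frac{340060375}{871} \approx 3.9043 \cdot 10^{5}$)
$408 h + C = 408 \cdot 1563 + \frac{340060375}{871} = 637704 + \frac{340060375}{871} = \frac{895500559}{871}$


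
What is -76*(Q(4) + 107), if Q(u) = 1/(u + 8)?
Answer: -24415/3 ≈ -8138.3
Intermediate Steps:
Q(u) = 1/(8 + u)
-76*(Q(4) + 107) = -76*(1/(8 + 4) + 107) = -76*(1/12 + 107) = -76*1285/12 = -24415/3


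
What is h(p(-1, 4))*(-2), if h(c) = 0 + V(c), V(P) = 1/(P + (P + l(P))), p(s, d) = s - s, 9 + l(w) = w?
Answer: 2/9 ≈ 0.22222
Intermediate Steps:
l(w) = -9 + w
p(s, d) = 0
V(P) = 1/(-9 + 3*P) (V(P) = 1/(P + (P + (-9 + P))) = 1/(P + (-9 + 2*P)) = 1/(-9 + 3*P))
h(c) = 1/(3*(-3 + c)) (h(c) = 0 + 1/(3*(-3 + c)) = 1/(3*(-3 + c)))
h(p(-1, 4))*(-2) = (1/(3*(-3 + 0)))*(-2) = ((⅓)/(-3))*(-2) = ((⅓)*(-⅓))*(-2) = -⅑*(-2) = 2/9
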